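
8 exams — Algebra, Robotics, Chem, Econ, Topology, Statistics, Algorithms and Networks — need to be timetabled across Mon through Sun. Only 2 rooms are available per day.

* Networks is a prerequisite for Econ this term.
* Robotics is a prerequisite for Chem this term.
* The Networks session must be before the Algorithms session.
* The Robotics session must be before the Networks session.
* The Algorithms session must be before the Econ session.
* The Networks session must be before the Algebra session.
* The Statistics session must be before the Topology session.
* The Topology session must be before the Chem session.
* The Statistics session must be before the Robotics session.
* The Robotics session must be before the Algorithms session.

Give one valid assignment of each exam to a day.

Algorithms=Thu; Chem=Wed; Topology=Tue; Networks=Wed; Algebra=Thu; Robotics=Tue; Statistics=Mon; Econ=Fri

Checking: Algorithms(Thu) before Econ(Fri); Networks(Wed) before Algorithms(Thu); Topology(Tue) before Chem(Wed); Networks(Wed) before Econ(Fri); Networks(Wed) before Algebra(Thu); Robotics(Tue) before Chem(Wed); Statistics(Mon) before Topology(Tue); Robotics(Tue) before Networks(Wed); Robotics(Tue) before Algorithms(Thu); Statistics(Mon) before Robotics(Tue); max 2 per day (cap 2).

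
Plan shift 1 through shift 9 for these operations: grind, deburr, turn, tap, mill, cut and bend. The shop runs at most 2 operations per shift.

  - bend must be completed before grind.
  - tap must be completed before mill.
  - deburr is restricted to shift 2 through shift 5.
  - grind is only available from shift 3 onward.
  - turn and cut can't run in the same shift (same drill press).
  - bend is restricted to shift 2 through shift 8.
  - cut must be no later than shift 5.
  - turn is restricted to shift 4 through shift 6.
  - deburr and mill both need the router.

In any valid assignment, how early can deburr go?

Deburr is available from shift 2; deburr's own window allows nothing later than shift 5.
deburr at shift 2 is achievable: turn -> shift 4, cut -> shift 1, mill -> shift 3, bend -> shift 2, tap -> shift 1, grind -> shift 3, deburr -> shift 2.

shift 2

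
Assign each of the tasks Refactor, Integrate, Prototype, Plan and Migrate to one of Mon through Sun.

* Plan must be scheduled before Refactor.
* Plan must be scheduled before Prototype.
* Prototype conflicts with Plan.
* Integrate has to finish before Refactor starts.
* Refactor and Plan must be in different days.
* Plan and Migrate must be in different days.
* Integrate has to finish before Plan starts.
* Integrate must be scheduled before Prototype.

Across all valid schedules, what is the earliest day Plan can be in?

Precedence pushes Plan to at least Tue; downstream work caps Plan at Sat.
Plan at Tue is achievable: Refactor in Wed, Prototype in Wed, Migrate in Mon, Plan in Tue, Integrate in Mon.

Tue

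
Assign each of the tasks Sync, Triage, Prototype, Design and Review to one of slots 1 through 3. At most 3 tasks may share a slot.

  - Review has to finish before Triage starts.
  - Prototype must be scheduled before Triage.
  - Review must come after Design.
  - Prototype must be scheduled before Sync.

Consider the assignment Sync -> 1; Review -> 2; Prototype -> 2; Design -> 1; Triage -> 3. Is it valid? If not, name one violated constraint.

Review must come after Design — holds.
Prototype must be scheduled before Sync — violated.
Review has to finish before Triage starts — holds.
Prototype must be scheduled before Triage — holds.
At most 3 tasks may share a slot — holds.

No — it violates: Prototype must be scheduled before Sync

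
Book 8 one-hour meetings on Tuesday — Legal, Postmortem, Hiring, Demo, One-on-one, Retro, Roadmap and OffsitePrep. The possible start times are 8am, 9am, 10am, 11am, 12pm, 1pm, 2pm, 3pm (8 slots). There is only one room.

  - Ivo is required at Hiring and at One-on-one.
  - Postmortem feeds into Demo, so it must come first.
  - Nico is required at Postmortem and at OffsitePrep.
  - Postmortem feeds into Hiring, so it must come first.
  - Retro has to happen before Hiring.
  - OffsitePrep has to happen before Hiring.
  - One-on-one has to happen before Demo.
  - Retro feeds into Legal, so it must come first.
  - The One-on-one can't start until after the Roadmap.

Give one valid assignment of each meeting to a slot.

Demo=2pm, Postmortem=8am, OffsitePrep=10am, One-on-one=1pm, Hiring=11am, Retro=9am, Legal=3pm, Roadmap=12pm

Checking: Postmortem(8am) before Demo(2pm); Retro(9am) before Hiring(11am); Postmortem(8am) before Hiring(11am); Roadmap(12pm) before One-on-one(1pm); One-on-one(1pm) before Demo(2pm); Retro(9am) before Legal(3pm); OffsitePrep(10am) before Hiring(11am); Postmortem(8am) != OffsitePrep(10am); Hiring(11am) != One-on-one(1pm); max 1 per slot (cap 1).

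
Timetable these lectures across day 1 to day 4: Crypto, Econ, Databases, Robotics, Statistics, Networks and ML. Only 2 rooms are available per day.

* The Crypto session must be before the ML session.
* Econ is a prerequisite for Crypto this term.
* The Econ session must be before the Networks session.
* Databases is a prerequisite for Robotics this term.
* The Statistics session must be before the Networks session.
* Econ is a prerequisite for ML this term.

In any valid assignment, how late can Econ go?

day 2

Downstream work caps Econ at day 2.
Econ at day 2 is achievable: ML=day 4, Robotics=day 2, Statistics=day 1, Econ=day 2, Crypto=day 3, Networks=day 3, Databases=day 1.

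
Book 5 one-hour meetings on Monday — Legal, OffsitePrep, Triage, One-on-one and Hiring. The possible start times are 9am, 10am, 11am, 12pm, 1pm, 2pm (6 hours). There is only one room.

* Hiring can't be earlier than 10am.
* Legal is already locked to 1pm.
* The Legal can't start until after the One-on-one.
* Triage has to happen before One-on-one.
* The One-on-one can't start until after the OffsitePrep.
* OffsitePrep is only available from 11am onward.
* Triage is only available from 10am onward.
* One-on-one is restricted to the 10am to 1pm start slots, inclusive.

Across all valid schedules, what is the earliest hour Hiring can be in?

2pm

Hiring is available from 10am.
Hiring at 2pm is achievable: One-on-one=12pm, Legal=1pm, Triage=10am, Hiring=2pm, OffsitePrep=11am.
Nothing earlier works — the capacity limit rule out every hour before 2pm.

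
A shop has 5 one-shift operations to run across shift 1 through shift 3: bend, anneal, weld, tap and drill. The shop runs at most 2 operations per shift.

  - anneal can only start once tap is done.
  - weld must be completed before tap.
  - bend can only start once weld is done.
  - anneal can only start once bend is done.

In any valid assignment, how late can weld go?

shift 1

Downstream work caps weld at shift 1.
weld at shift 1 is achievable: weld=shift 1; tap=shift 2; anneal=shift 3; bend=shift 2; drill=shift 1.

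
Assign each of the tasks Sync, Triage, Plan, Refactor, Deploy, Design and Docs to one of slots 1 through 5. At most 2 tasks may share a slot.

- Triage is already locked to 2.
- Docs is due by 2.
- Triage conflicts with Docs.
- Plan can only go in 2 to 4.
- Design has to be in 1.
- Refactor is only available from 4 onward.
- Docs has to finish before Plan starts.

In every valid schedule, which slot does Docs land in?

1

Docs's window is 1–2.
Triage is fixed at 2, and Docs can't share a slot with Triage.
So Docs must be 1.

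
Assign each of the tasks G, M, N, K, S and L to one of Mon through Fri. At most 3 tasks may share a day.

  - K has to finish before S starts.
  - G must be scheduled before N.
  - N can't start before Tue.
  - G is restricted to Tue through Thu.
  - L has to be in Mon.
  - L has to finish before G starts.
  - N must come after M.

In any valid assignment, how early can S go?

Tue

Precedence pushes S to at least Tue.
S at Tue is achievable: S=Tue; G=Tue; L=Mon; N=Wed; K=Mon; M=Mon.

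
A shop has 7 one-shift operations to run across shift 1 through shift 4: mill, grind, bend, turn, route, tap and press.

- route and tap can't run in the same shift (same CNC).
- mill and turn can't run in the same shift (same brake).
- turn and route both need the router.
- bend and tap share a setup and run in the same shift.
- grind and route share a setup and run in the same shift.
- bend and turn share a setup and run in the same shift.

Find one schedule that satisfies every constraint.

tap -> shift 2, grind -> shift 1, bend -> shift 2, route -> shift 1, mill -> shift 1, press -> shift 1, turn -> shift 2

Checking: mill(shift 1) != turn(shift 2); turn(shift 2) != route(shift 1); route(shift 1) != tap(shift 2); bend = turn = shift 2; bend = tap = shift 2; grind = route = shift 1.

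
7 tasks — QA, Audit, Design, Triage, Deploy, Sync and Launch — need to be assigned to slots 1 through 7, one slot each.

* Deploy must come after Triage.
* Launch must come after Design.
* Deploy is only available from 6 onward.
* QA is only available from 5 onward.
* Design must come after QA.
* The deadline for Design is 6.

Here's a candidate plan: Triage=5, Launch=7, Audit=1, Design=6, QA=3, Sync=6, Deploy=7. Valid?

No — it violates: QA is only available from 5 onward

Deploy is only available from 6 onward — holds.
QA is only available from 5 onward — violated.
Deploy must come after Triage — holds.
Design must come after QA — holds.
Launch must come after Design — holds.
The deadline for Design is 6 — holds.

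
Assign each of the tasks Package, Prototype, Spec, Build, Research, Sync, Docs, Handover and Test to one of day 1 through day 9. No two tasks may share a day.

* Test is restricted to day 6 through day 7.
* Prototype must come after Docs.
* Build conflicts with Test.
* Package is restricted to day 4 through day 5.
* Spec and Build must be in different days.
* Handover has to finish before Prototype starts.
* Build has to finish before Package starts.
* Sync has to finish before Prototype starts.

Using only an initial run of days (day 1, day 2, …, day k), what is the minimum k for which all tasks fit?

The precedence chain requires at least 2 distinct days.
With at most 1 per day and 9 tasks, at least 9 days are needed.
Test can't be placed before day 6, so the schedule must run through at least day 6.
9 works (last occupied day: day 9): for example Docs in day 3, Handover in day 5, Research in day 9, Package in day 4, Spec in day 8, Sync in day 2, Build in day 1, Test in day 6, Prototype in day 7.

9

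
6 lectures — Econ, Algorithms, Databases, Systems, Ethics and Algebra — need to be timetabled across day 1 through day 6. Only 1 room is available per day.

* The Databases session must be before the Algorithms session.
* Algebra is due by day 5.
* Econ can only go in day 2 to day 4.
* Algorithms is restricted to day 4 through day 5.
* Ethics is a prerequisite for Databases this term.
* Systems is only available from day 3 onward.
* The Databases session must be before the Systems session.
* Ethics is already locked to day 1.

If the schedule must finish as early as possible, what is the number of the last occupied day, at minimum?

The precedence chain requires at least 3 distinct days.
With at most 1 per day and 6 lectures, at least 6 days are needed.
Algorithms can't be placed before day 4, so the schedule must run through at least day 4.
6 works (last occupied day: day 6): for example Econ -> day 2; Algebra -> day 5; Algorithms -> day 4; Ethics -> day 1; Systems -> day 6; Databases -> day 3.

6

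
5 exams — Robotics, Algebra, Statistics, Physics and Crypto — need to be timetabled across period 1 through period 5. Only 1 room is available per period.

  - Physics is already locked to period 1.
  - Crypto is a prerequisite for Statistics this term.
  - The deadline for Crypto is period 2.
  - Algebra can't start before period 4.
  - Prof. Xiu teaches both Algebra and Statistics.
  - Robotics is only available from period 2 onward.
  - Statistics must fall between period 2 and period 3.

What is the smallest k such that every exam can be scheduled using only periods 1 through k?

The precedence chain requires at least 2 distinct periods.
With at most 1 per period and 5 exams, at least 5 periods are needed.
Algebra can't be placed before period 4, so the schedule must run through at least period 4.
5 works (last occupied period: period 5): for example Statistics=period 3; Algebra=period 4; Robotics=period 5; Physics=period 1; Crypto=period 2.

5 periods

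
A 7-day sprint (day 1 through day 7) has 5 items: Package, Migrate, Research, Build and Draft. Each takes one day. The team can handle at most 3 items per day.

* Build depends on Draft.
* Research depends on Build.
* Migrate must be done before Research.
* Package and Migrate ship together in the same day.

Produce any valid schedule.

Draft=day 1, Package=day 1, Build=day 2, Research=day 3, Migrate=day 1

Checking: Draft(day 1) before Build(day 2); Migrate(day 1) before Research(day 3); Build(day 2) before Research(day 3); Package = Migrate = day 1; max 3 per day (cap 3).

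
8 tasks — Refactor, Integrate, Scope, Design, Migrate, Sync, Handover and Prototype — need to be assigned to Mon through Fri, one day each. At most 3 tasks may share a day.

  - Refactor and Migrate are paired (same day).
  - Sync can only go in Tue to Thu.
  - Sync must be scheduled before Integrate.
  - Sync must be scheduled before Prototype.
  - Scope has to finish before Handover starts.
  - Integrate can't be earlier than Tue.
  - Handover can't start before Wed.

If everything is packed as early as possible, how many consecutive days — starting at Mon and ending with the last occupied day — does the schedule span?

The precedence chain requires at least 2 distinct days.
With at most 3 per day and 8 tasks, at least 3 days are needed.
Handover can't be placed before Wed — that is day 3 counting from Mon — so the schedule must run through at least 3 days.
3 works (last occupied day: Wed): for example Design -> Tue, Scope -> Mon, Migrate -> Mon, Refactor -> Mon, Integrate -> Wed, Prototype -> Wed, Sync -> Tue, Handover -> Wed.

3 days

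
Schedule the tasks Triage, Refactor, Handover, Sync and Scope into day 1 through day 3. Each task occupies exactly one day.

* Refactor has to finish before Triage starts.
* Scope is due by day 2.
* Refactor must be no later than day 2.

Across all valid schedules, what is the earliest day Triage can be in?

Precedence pushes Triage to at least day 2.
Triage at day 2 is achievable: Scope in day 1; Triage in day 2; Handover in day 1; Refactor in day 1; Sync in day 1.

day 2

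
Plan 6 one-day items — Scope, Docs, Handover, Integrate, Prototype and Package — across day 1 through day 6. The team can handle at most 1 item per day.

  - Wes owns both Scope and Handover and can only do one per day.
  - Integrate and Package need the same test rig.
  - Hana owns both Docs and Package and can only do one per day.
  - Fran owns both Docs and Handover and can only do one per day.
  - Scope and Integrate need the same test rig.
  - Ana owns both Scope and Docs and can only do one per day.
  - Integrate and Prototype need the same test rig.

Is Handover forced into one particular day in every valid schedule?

No

Handover can be day 1 (e.g. Package=day 6; Prototype=day 5; Integrate=day 4; Scope=day 2; Handover=day 1; Docs=day 3) or day 2 (e.g. Docs in day 3; Prototype in day 5; Handover in day 2; Package in day 6; Scope in day 1; Integrate in day 4).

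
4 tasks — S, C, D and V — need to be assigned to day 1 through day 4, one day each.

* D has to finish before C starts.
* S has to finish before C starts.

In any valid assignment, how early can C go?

day 2

Precedence pushes C to at least day 2.
C at day 2 is achievable: D in day 1, C in day 2, S in day 1, V in day 1.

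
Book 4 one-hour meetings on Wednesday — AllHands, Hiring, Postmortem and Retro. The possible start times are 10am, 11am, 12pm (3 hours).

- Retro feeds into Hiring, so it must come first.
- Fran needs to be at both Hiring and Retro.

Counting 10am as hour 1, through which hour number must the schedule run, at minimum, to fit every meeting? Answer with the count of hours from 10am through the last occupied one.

The precedence chain requires at least 2 distinct hours.
2 works (last occupied hour: 11am): for example Retro in 10am; Hiring in 11am; Postmortem in 10am; AllHands in 10am.

2 hours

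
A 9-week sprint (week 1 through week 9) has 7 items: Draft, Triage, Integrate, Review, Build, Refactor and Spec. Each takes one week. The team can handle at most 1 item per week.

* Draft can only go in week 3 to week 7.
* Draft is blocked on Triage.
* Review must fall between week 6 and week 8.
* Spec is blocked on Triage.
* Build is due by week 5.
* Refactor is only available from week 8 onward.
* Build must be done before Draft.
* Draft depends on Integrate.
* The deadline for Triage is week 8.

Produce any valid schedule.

Triage -> week 2; Refactor -> week 8; Draft -> week 4; Build -> week 1; Spec -> week 5; Review -> week 6; Integrate -> week 3

Checking: Triage(week 2) before Draft(week 4); Integrate(week 3) before Draft(week 4); Build(week 1) before Draft(week 4); Triage(week 2) before Spec(week 5); Refactor=week 8 in [week 8,week 9]; Draft=week 4 in [week 3,week 7]; Build=week 1 in [week 1,week 5]; Review=week 6 in [week 6,week 8]; Triage=week 2 in [week 1,week 8]; max 1 per week (cap 1).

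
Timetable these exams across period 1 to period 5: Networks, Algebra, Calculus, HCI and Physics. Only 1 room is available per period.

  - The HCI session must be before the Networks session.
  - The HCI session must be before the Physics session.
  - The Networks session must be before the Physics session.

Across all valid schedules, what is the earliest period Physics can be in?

period 3

Precedence pushes Physics to at least period 3.
Physics at period 3 is achievable: HCI -> period 1; Calculus -> period 5; Physics -> period 3; Networks -> period 2; Algebra -> period 4.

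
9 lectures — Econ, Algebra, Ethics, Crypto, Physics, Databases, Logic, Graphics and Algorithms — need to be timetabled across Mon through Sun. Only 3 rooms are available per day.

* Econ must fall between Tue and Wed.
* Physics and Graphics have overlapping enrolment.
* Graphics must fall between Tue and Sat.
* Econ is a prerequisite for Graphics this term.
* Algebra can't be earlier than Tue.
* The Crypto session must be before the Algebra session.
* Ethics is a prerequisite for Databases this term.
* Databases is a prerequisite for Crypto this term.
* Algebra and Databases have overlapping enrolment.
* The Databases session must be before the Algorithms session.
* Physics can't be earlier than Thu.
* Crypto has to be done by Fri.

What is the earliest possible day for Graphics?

Wed

Graphics is available from Tue; precedence pushes Graphics to at least Wed; Graphics's own window allows nothing later than Sat.
Graphics at Wed is achievable: Ethics in Mon; Graphics in Wed; Algebra in Thu; Logic in Mon; Algorithms in Wed; Databases in Tue; Crypto in Wed; Physics in Thu; Econ in Tue.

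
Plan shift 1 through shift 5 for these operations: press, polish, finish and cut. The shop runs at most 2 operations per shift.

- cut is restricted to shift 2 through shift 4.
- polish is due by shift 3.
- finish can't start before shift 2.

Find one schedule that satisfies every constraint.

press -> shift 1; finish -> shift 2; cut -> shift 2; polish -> shift 1

Checking: finish=shift 2 in [shift 2,shift 5]; polish=shift 1 in [shift 1,shift 3]; cut=shift 2 in [shift 2,shift 4]; max 2 per shift (cap 2).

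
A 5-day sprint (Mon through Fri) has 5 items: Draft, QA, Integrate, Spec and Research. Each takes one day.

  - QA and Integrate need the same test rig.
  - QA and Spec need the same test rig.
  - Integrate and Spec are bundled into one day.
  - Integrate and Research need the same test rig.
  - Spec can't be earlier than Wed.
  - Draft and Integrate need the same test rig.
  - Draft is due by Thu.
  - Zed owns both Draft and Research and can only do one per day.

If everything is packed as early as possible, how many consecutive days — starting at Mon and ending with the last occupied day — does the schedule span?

3 days

Spec can't be placed before Wed — that is day 3 counting from Mon — so the schedule must run through at least 3 days.
3 works (last occupied day: Wed): for example Integrate -> Wed; Draft -> Mon; QA -> Mon; Research -> Tue; Spec -> Wed.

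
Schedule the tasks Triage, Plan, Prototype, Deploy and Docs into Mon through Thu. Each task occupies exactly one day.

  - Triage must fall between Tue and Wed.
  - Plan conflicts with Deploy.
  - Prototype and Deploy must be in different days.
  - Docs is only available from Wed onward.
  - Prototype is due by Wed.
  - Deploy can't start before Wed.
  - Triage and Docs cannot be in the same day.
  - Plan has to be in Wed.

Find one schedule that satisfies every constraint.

Docs -> Wed, Plan -> Wed, Prototype -> Mon, Deploy -> Thu, Triage -> Tue

Checking: Triage(Tue) != Docs(Wed); Prototype(Mon) != Deploy(Thu); Plan(Wed) != Deploy(Thu); Triage=Tue in [Tue,Wed]; Prototype=Mon in [Mon,Wed]; Plan=Wed in [Wed,Wed]; Deploy=Thu in [Wed,Thu]; Docs=Wed in [Wed,Thu].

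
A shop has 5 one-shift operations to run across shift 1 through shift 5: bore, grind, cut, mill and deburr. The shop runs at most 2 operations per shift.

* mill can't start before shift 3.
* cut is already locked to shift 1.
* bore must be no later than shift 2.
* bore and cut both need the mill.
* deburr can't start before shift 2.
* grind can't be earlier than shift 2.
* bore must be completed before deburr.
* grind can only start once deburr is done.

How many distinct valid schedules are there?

9

Splitting on grind: it can be shift 4 (3), shift 5 (6). Listing each branch's schedules as (bore, cut, mill, deburr) by shift number:
grind=shift 4: (2,1,3,3) (2,1,4,3) (2,1,5,3) — 3.
grind=shift 5: (2,1,3,3) (2,1,3,4) (2,1,4,3) (2,1,4,4) (2,1,5,3) (2,1,5,4) — 6.
Summing: 3 + 6 = 9.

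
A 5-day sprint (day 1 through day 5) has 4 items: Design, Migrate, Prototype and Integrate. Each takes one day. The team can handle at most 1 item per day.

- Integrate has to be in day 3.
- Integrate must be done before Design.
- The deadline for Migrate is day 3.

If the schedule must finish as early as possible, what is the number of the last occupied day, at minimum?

The precedence chain requires at least 2 distinct days.
With at most 1 per day and 4 tasks, at least 4 days are needed.
Propagating the time windows through the other constraints, Design can't land before day 4, so the schedule must run through at least day 4.
4 works (last occupied day: day 4): for example Integrate in day 3, Prototype in day 2, Migrate in day 1, Design in day 4.

4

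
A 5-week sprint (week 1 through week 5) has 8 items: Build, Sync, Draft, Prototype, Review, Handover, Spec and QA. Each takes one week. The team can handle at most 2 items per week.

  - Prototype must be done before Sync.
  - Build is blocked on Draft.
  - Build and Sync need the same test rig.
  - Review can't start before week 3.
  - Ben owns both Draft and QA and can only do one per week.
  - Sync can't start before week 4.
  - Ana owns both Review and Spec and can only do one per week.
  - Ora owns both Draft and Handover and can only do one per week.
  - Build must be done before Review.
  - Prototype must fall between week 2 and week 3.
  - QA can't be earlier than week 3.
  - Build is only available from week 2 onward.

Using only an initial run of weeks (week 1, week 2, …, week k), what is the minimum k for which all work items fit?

The precedence chain requires at least 3 distinct weeks.
With at most 2 per week and 8 work items, at least 4 weeks are needed.
Sync can't be placed before week 4, so the schedule must run through at least week 4.
4 works (last occupied week: week 4): for example Draft -> week 1; Review -> week 3; Handover -> week 4; QA -> week 3; Prototype -> week 2; Sync -> week 4; Build -> week 2; Spec -> week 1.

4 weeks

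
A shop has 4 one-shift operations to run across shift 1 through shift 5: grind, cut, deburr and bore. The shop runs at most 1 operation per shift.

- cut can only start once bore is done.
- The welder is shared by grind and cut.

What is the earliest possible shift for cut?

shift 2

Precedence pushes cut to at least shift 2.
cut at shift 2 is achievable: grind in shift 3; bore in shift 1; deburr in shift 4; cut in shift 2.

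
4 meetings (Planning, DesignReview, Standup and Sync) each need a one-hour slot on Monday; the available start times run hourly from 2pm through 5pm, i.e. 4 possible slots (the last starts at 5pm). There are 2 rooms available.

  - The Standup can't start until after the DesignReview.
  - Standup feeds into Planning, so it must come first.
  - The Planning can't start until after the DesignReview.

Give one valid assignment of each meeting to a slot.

Planning -> 4pm; Sync -> 2pm; DesignReview -> 2pm; Standup -> 3pm

Checking: DesignReview(2pm) before Standup(3pm); Standup(3pm) before Planning(4pm); DesignReview(2pm) before Planning(4pm); max 2 per slot (cap 2).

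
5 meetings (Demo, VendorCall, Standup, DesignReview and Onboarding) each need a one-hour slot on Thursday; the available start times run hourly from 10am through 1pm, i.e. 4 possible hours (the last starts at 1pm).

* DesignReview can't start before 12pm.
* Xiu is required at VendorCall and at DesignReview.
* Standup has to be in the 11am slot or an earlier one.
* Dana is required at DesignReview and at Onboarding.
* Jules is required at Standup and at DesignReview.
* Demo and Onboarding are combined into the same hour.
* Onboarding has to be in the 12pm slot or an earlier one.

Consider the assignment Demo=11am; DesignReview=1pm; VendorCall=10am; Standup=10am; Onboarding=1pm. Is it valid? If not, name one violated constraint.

Invalid. Dana is required at DesignReview and at Onboarding.

Onboarding has to be in the 12pm slot or an earlier one — violated.
Jules is required at Standup and at DesignReview — holds.
DesignReview can't start before 12pm — holds.
Demo and Onboarding are combined into the same hour — violated.
Standup has to be in the 11am slot or an earlier one — holds.
Xiu is required at VendorCall and at DesignReview — holds.
Dana is required at DesignReview and at Onboarding — violated.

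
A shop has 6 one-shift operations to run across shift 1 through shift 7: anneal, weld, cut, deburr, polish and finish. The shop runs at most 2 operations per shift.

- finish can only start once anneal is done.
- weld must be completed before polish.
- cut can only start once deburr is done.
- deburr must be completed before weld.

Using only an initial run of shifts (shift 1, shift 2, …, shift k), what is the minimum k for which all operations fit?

The precedence chain requires at least 3 distinct shifts.
With at most 2 per shift and 6 operations, at least 3 shifts are needed.
3 works (last occupied shift: shift 3): for example polish in shift 3, anneal in shift 1, deburr in shift 1, finish in shift 3, weld in shift 2, cut in shift 2.

3 shifts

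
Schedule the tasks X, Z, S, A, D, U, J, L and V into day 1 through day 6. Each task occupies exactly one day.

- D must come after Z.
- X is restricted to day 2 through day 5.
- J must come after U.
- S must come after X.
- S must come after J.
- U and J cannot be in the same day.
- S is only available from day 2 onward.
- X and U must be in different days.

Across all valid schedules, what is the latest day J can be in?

Precedence pushes J to at least day 2; downstream work caps J at day 5.
J at day 5 is achievable: U -> day 1, V -> day 1, X -> day 2, Z -> day 1, L -> day 1, S -> day 6, J -> day 5, A -> day 1, D -> day 2.

day 5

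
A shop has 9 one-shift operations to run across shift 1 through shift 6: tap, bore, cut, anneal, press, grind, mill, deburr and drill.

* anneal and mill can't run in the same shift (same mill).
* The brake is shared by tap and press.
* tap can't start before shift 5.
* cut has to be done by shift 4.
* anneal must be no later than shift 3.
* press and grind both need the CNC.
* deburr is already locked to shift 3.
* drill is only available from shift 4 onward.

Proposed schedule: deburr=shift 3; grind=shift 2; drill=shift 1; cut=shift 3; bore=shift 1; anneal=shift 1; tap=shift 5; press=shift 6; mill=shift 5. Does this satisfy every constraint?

Invalid. drill is only available from shift 4 onward.

cut has to be done by shift 4 — holds.
The brake is shared by tap and press — holds.
anneal must be no later than shift 3 — holds.
deburr is already locked to shift 3 — holds.
anneal and mill can't run in the same shift (same mill) — holds.
drill is only available from shift 4 onward — violated.
press and grind both need the CNC — holds.
tap can't start before shift 5 — holds.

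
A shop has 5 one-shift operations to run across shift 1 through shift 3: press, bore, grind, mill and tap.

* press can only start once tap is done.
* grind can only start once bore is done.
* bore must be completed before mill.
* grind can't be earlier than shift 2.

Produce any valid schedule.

mill=shift 2, bore=shift 1, tap=shift 1, grind=shift 2, press=shift 2

Checking: bore(shift 1) before grind(shift 2); tap(shift 1) before press(shift 2); bore(shift 1) before mill(shift 2); grind=shift 2 in [shift 2,shift 3].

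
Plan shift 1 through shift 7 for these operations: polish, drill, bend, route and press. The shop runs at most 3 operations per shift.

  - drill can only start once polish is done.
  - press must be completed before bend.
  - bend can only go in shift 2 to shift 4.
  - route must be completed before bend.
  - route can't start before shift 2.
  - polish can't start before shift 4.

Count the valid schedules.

Splitting on polish: it can be shift 4 (24), shift 5 (16), shift 6 (8). Listing each branch's schedules as (drill, bend, route, press) by shift number:
polish=shift 4: (5,3,2,1) (5,3,2,2) (5,4,2,1) (5,4,2,2) (5,4,2,3) (5,4,3,1) (5,4,3,2) (5,4,3,3) (6,3,2,1) (6,3,2,2) (6,4,2,1) (6,4,2,2) (6,4,2,3) (6,4,3,1) (6,4,3,2) (6,4,3,3) (7,3,2,1) (7,3,2,2) (7,4,2,1) (7,4,2,2) (7,4,2,3) (7,4,3,1) (7,4,3,2) (7,4,3,3) — 24.
polish=shift 5: (6,3,2,1) (6,3,2,2) (6,4,2,1) (6,4,2,2) (6,4,2,3) (6,4,3,1) (6,4,3,2) (6,4,3,3) (7,3,2,1) (7,3,2,2) (7,4,2,1) (7,4,2,2) (7,4,2,3) (7,4,3,1) (7,4,3,2) (7,4,3,3) — 16.
polish=shift 6: (7,3,2,1) (7,3,2,2) (7,4,2,1) (7,4,2,2) (7,4,2,3) (7,4,3,1) (7,4,3,2) (7,4,3,3) — 8.
Summing: 24 + 16 + 8 = 48.

48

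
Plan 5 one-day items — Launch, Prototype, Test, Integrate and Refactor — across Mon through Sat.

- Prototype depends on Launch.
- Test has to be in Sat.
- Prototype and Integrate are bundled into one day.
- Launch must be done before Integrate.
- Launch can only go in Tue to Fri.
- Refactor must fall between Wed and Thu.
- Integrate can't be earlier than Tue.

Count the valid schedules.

20

Splitting on Launch: it can be Tue (8), Wed (6), Thu (4), Fri (2). Listing each branch's schedules as (Prototype, Test, Integrate, Refactor):
Launch=Tue: (Wed,Sat,Wed,Wed) (Wed,Sat,Wed,Thu) (Thu,Sat,Thu,Wed) (Thu,Sat,Thu,Thu) (Fri,Sat,Fri,Wed) (Fri,Sat,Fri,Thu) (Sat,Sat,Sat,Wed) (Sat,Sat,Sat,Thu) — 8.
Launch=Wed: (Thu,Sat,Thu,Wed) (Thu,Sat,Thu,Thu) (Fri,Sat,Fri,Wed) (Fri,Sat,Fri,Thu) (Sat,Sat,Sat,Wed) (Sat,Sat,Sat,Thu) — 6.
Launch=Thu: (Fri,Sat,Fri,Wed) (Fri,Sat,Fri,Thu) (Sat,Sat,Sat,Wed) (Sat,Sat,Sat,Thu) — 4.
Launch=Fri: (Sat,Sat,Sat,Wed) (Sat,Sat,Sat,Thu) — 2.
Summing: 8 + 6 + 4 + 2 = 20.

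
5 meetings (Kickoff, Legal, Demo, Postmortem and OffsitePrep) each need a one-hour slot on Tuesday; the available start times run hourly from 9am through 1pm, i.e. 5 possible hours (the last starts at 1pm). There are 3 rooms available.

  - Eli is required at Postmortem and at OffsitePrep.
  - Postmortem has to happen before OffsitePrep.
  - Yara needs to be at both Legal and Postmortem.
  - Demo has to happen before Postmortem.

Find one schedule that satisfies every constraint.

Postmortem=10am, Demo=9am, OffsitePrep=11am, Kickoff=9am, Legal=9am

Checking: Postmortem(10am) before OffsitePrep(11am); Demo(9am) before Postmortem(10am); Postmortem(10am) != OffsitePrep(11am); Legal(9am) != Postmortem(10am); max 3 per hour (cap 3).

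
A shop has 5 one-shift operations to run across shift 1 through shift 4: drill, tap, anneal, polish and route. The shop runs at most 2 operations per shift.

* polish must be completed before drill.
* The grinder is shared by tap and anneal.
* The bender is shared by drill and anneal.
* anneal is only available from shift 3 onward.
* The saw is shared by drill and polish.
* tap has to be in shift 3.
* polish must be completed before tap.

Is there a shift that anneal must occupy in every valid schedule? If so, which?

anneal's window is shift 3–shift 4.
tap is fixed at shift 3, and anneal can't share a shift with tap.
So anneal must be shift 4.

shift 4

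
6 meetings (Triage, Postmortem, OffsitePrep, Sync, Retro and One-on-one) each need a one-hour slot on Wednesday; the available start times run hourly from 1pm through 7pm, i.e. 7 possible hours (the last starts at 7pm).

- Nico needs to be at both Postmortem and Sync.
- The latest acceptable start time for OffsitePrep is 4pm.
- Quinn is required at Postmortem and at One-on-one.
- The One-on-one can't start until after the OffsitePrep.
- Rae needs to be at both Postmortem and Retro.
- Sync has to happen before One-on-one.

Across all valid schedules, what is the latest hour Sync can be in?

6pm

Downstream work caps Sync at 6pm.
Sync at 6pm is achievable: Sync -> 6pm, Triage -> 1pm, Postmortem -> 1pm, OffsitePrep -> 1pm, One-on-one -> 7pm, Retro -> 2pm.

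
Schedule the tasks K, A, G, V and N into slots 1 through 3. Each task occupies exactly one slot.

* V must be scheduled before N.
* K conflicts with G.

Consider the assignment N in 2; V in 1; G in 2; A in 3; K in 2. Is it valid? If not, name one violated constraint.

Invalid. K conflicts with G.

V must be scheduled before N — holds.
K conflicts with G — violated.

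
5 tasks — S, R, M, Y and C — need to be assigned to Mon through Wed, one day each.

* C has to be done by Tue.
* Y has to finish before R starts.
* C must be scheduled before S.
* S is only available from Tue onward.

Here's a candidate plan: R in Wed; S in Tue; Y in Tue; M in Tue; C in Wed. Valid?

C has to be done by Tue — violated.
S is only available from Tue onward — holds.
C must be scheduled before S — violated.
Y has to finish before R starts — holds.

No — it violates: C has to be done by Tue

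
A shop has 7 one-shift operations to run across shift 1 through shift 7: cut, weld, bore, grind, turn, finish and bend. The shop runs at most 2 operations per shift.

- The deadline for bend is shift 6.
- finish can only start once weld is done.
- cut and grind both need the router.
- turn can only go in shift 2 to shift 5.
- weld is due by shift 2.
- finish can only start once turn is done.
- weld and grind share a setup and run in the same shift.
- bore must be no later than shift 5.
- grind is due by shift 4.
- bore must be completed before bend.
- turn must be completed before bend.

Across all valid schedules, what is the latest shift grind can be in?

shift 2

Grind's own window allows nothing later than shift 4; grind must be in the same shift as weld, which can't be after shift 2, so grind is at most shift 2.
grind at shift 2 is achievable: weld=shift 2; turn=shift 3; finish=shift 4; cut=shift 1; grind=shift 2; bore=shift 1; bend=shift 4.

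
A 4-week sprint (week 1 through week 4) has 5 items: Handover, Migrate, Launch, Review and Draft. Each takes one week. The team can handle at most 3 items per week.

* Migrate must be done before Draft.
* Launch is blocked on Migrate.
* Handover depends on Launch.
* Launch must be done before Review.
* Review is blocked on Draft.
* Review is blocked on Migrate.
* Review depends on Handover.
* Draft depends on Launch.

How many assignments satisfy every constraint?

1

Enumerating: Launch in week 2; Migrate in week 1; Handover in week 3; Draft in week 3; Review in week 4.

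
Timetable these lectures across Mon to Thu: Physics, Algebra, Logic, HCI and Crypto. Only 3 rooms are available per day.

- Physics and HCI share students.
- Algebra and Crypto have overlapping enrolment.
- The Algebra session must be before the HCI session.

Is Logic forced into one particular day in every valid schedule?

Logic can be Mon (e.g. HCI in Tue; Algebra in Mon; Logic in Mon; Crypto in Tue; Physics in Mon) or Tue (e.g. HCI -> Tue, Algebra -> Mon, Logic -> Tue, Physics -> Mon, Crypto -> Tue).

No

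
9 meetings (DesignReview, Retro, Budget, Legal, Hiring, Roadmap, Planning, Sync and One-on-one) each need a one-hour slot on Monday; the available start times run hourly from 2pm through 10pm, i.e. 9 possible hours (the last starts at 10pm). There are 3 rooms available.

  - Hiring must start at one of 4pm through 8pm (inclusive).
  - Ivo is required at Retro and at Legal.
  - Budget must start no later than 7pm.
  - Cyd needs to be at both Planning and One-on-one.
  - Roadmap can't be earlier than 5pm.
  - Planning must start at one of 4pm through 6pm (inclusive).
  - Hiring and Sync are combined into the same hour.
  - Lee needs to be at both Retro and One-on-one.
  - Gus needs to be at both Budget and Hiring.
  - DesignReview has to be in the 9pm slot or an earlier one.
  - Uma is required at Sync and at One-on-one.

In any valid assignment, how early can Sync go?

Sync must be in the same hour as Hiring, which can't be before 4pm, so Sync is at least 4pm; Sync must be in the same hour as Hiring, which can't be after 8pm, so Sync is at most 8pm.
Sync at 4pm is achievable: Legal in 3pm, Budget in 2pm, One-on-one in 3pm, Sync in 4pm, Planning in 4pm, Hiring in 4pm, Retro in 2pm, Roadmap in 5pm, DesignReview in 2pm.

4pm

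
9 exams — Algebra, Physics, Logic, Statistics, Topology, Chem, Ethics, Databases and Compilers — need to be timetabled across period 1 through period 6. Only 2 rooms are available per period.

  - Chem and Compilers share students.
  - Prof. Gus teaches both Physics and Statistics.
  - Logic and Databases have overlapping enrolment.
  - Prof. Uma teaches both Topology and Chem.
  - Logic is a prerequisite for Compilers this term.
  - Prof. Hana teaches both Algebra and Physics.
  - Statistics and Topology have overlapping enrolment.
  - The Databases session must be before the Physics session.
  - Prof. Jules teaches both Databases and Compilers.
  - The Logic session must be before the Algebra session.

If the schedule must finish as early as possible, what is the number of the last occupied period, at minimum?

5

The precedence chain requires at least 2 distinct periods.
With at most 2 per period and 9 exams, at least 5 periods are needed.
5 works (last occupied period: period 5): for example Topology -> period 4; Statistics -> period 1; Compilers -> period 3; Chem -> period 5; Physics -> period 3; Logic -> period 1; Ethics -> period 4; Algebra -> period 2; Databases -> period 2.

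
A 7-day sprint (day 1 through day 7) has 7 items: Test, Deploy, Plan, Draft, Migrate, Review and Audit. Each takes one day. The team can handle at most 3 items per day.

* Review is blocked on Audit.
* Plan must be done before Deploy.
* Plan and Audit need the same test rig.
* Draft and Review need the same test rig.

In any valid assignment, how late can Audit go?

day 6

Downstream work caps Audit at day 6.
Audit at day 6 is achievable: Deploy -> day 2, Plan -> day 1, Migrate -> day 2, Draft -> day 1, Test -> day 1, Audit -> day 6, Review -> day 7.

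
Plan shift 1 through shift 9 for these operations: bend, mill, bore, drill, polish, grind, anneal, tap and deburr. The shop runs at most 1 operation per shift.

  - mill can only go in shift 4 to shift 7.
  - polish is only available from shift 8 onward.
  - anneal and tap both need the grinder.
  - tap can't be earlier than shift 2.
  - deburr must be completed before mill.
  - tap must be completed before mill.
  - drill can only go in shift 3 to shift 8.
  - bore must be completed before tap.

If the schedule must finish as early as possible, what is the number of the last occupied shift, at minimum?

shift 9

The precedence chain requires at least 3 distinct shifts.
With at most 1 per shift and 9 operations, at least 9 shifts are needed.
polish can't be placed before shift 8, so the schedule must run through at least shift 8.
9 works (last occupied shift: shift 9): for example deburr=shift 3; mill=shift 4; anneal=shift 9; tap=shift 2; polish=shift 8; bend=shift 6; grind=shift 7; drill=shift 5; bore=shift 1.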